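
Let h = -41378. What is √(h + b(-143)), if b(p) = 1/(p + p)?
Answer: 3*I*√376061686/286 ≈ 203.42*I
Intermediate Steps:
b(p) = 1/(2*p)
√(h + b(-143)) = √(-41378 + (½)/(-143)) = √(-41378 + (½)*(-1/143)) = √(-41378 - 1/286) = √(-11834109/286) = 3*I*√376061686/286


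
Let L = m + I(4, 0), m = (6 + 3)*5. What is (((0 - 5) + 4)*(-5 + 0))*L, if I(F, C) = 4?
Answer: 245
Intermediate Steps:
m = 45 (m = 9*5 = 45)
L = 49 (L = 45 + 4 = 49)
(((0 - 5) + 4)*(-5 + 0))*L = (((0 - 5) + 4)*(-5 + 0))*49 = ((-5 + 4)*(-5))*49 = -1*(-5)*49 = 5*49 = 245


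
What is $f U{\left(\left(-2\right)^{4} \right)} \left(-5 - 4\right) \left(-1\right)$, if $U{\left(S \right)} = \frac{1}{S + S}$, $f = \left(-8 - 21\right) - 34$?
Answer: $- \frac{567}{32} \approx -17.719$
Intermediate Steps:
$f = -63$ ($f = \left(-8 - 21\right) - 34 = -29 - 34 = -63$)
$U{\left(S \right)} = \frac{1}{2 S}$
$f U{\left(\left(-2\right)^{4} \right)} \left(-5 - 4\right) \left(-1\right) = - 63 \frac{1}{2 \left(-2\right)^{4}} \left(-5 - 4\right) \left(-1\right) = - 63 \frac{1}{2 \cdot 16} \left(\left(-9\right) \left(-1\right)\right) = - 63 \cdot \frac{1}{2} \cdot \frac{1}{16} \cdot 9 = \left(-63\right) \frac{1}{32} \cdot 9 = \left(- \frac{63}{32}\right) 9 = - \frac{567}{32}$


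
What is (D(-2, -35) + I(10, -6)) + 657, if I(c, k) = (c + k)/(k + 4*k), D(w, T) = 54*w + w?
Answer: 8203/15 ≈ 546.87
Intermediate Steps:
D(w, T) = 55*w
I(c, k) = (c + k)/(5*k) (I(c, k) = (c + k)/((5*k)) = (c + k)*(1/(5*k)) = (c + k)/(5*k))
(D(-2, -35) + I(10, -6)) + 657 = (55*(-2) + (1/5)*(10 - 6)/(-6)) + 657 = (-110 + (1/5)*(-1/6)*4) + 657 = (-110 - 2/15) + 657 = -1652/15 + 657 = 8203/15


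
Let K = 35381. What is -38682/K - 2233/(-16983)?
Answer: -577930633/600875523 ≈ -0.96181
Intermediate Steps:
-38682/K - 2233/(-16983) = -38682/35381 - 2233/(-16983) = -38682*1/35381 - 2233*(-1/16983) = -38682/35381 + 2233/16983 = -577930633/600875523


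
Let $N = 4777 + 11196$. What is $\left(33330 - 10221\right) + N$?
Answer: $39082$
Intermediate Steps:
$N = 15973$
$\left(33330 - 10221\right) + N = \left(33330 - 10221\right) + 15973 = 23109 + 15973 = 39082$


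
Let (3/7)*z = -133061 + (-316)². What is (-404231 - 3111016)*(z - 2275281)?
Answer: 8270530188222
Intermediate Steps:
z = -232435/3 (z = 7*(-133061 + (-316)²)/3 = 7*(-133061 + 99856)/3 = (7/3)*(-33205) = -232435/3 ≈ -77478.)
(-404231 - 3111016)*(z - 2275281) = (-404231 - 3111016)*(-232435/3 - 2275281) = -3515247*(-7058278/3) = 8270530188222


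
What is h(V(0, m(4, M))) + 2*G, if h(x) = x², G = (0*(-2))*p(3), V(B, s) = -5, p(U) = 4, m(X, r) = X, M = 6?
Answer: 25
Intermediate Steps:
G = 0 (G = (0*(-2))*4 = 0*4 = 0)
h(V(0, m(4, M))) + 2*G = (-5)² + 2*0 = 25 + 0 = 25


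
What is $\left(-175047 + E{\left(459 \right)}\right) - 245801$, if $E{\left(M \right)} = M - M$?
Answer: $-420848$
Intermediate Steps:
$E{\left(M \right)} = 0$
$\left(-175047 + E{\left(459 \right)}\right) - 245801 = \left(-175047 + 0\right) - 245801 = -175047 - 245801 = -420848$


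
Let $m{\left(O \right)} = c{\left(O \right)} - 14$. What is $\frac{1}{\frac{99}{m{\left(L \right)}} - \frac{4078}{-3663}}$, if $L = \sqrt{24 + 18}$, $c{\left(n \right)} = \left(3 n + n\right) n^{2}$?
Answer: $\frac{17722954636002}{19620076867247} - \frac{223161007608 \sqrt{42}}{19620076867247} \approx 0.82959$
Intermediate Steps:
$c{\left(n \right)} = 4 n^{3}$ ($c{\left(n \right)} = 4 n n^{2} = 4 n^{3}$)
$L = \sqrt{42} \approx 6.4807$
$m{\left(O \right)} = -14 + 4 O^{3}$ ($m{\left(O \right)} = 4 O^{3} - 14 = -14 + 4 O^{3}$)
$\frac{1}{\frac{99}{m{\left(L \right)}} - \frac{4078}{-3663}} = \frac{1}{\frac{99}{-14 + 4 \left(\sqrt{42}\right)^{3}} - \frac{4078}{-3663}} = \frac{1}{\frac{99}{-14 + 4 \cdot 42 \sqrt{42}} - - \frac{4078}{3663}} = \frac{1}{\frac{99}{-14 + 168 \sqrt{42}} + \frac{4078}{3663}} = \frac{1}{\frac{4078}{3663} + \frac{99}{-14 + 168 \sqrt{42}}}$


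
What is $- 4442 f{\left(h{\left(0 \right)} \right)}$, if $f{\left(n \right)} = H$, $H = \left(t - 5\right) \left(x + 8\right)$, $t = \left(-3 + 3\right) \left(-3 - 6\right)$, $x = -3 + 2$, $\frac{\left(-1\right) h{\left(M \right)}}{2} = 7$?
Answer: $155470$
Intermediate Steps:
$h{\left(M \right)} = -14$ ($h{\left(M \right)} = \left(-2\right) 7 = -14$)
$x = -1$
$t = 0$ ($t = 0 \left(-9\right) = 0$)
$H = -35$ ($H = \left(0 - 5\right) \left(-1 + 8\right) = \left(-5\right) 7 = -35$)
$f{\left(n \right)} = -35$
$- 4442 f{\left(h{\left(0 \right)} \right)} = \left(-4442\right) \left(-35\right) = 155470$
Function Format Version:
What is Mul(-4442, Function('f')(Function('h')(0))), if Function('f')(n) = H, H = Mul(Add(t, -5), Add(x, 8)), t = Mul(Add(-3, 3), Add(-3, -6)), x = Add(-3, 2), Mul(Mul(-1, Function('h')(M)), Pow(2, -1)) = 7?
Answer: 155470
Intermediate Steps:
Function('h')(M) = -14 (Function('h')(M) = Mul(-2, 7) = -14)
x = -1
t = 0 (t = Mul(0, -9) = 0)
H = -35 (H = Mul(Add(0, -5), Add(-1, 8)) = Mul(-5, 7) = -35)
Function('f')(n) = -35
Mul(-4442, Function('f')(Function('h')(0))) = Mul(-4442, -35) = 155470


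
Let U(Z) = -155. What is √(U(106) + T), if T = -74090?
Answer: I*√74245 ≈ 272.48*I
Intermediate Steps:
√(U(106) + T) = √(-155 - 74090) = √(-74245) = I*√74245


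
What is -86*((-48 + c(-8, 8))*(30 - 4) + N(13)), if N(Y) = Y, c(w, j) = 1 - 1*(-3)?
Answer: 97266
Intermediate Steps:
c(w, j) = 4 (c(w, j) = 1 + 3 = 4)
-86*((-48 + c(-8, 8))*(30 - 4) + N(13)) = -86*((-48 + 4)*(30 - 4) + 13) = -86*(-44*26 + 13) = -86*(-1144 + 13) = -86*(-1131) = 97266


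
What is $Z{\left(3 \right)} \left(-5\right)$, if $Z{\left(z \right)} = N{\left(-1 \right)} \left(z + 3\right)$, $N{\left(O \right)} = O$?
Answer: $30$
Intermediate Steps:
$Z{\left(z \right)} = -3 - z$ ($Z{\left(z \right)} = - (z + 3) = - (3 + z) = -3 - z$)
$Z{\left(3 \right)} \left(-5\right) = \left(-3 - 3\right) \left(-5\right) = \left(-6\right) \left(-5\right) = 30$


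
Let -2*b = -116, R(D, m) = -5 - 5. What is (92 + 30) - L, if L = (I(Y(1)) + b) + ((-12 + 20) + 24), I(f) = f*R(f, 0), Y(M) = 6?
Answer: 92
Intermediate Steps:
R(D, m) = -10
b = 58 (b = -½*(-116) = 58)
I(f) = -10*f (I(f) = f*(-10) = -10*f)
L = 30 (L = (-10*6 + 58) + ((-12 + 20) + 24) = (-60 + 58) + (8 + 24) = -2 + 32 = 30)
(92 + 30) - L = (92 + 30) - 1*30 = 122 - 30 = 92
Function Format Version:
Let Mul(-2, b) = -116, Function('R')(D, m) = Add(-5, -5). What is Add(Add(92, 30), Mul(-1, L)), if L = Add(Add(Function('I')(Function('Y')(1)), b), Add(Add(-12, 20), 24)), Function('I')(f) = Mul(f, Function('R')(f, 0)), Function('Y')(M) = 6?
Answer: 92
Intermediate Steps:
Function('R')(D, m) = -10
b = 58 (b = Mul(Rational(-1, 2), -116) = 58)
Function('I')(f) = Mul(-10, f) (Function('I')(f) = Mul(f, -10) = Mul(-10, f))
L = 30 (L = Add(Add(Mul(-10, 6), 58), Add(Add(-12, 20), 24)) = Add(Add(-60, 58), Add(8, 24)) = Add(-2, 32) = 30)
Add(Add(92, 30), Mul(-1, L)) = Add(Add(92, 30), Mul(-1, 30)) = Add(122, -30) = 92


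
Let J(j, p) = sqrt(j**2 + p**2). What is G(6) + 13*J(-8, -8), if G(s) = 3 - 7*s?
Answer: -39 + 104*sqrt(2) ≈ 108.08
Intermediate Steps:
G(s) = 3 - 7*s
G(6) + 13*J(-8, -8) = (3 - 7*6) + 13*sqrt((-8)**2 + (-8)**2) = (3 - 42) + 13*sqrt(64 + 64) = -39 + 13*sqrt(128) = -39 + 13*(8*sqrt(2)) = -39 + 104*sqrt(2)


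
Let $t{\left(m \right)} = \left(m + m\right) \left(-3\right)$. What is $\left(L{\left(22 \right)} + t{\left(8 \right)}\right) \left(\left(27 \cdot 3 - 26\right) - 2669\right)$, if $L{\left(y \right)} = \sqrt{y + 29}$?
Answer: $125472 - 2614 \sqrt{51} \approx 1.068 \cdot 10^{5}$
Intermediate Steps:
$t{\left(m \right)} = - 6 m$ ($t{\left(m \right)} = 2 m \left(-3\right) = - 6 m$)
$L{\left(y \right)} = \sqrt{29 + y}$
$\left(L{\left(22 \right)} + t{\left(8 \right)}\right) \left(\left(27 \cdot 3 - 26\right) - 2669\right) = \left(\sqrt{29 + 22} - 48\right) \left(\left(27 \cdot 3 - 26\right) - 2669\right) = \left(\sqrt{51} - 48\right) \left(\left(81 - 26\right) - 2669\right) = \left(-48 + \sqrt{51}\right) \left(55 - 2669\right) = \left(-48 + \sqrt{51}\right) \left(-2614\right) = 125472 - 2614 \sqrt{51}$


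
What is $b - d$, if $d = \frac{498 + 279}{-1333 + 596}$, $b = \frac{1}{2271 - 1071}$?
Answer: $\frac{933137}{884400} \approx 1.0551$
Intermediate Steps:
$b = \frac{1}{1200} \approx 0.00083333$
$d = - \frac{777}{737}$ ($d = \frac{777}{-737} = 777 \left(- \frac{1}{737}\right) = - \frac{777}{737} \approx -1.0543$)
$b - d = \frac{1}{1200} - - \frac{777}{737} = \frac{1}{1200} + \frac{777}{737} = \frac{933137}{884400}$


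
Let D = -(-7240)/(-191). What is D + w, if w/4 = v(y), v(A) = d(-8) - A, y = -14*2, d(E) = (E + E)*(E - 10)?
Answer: 234184/191 ≈ 1226.1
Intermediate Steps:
d(E) = 2*E*(-10 + E) (d(E) = (2*E)*(-10 + E) = 2*E*(-10 + E))
y = -28
v(A) = 288 - A (v(A) = 2*(-8)*(-10 - 8) - A = 2*(-8)*(-18) - A = 288 - A)
D = -7240/191 (D = -(-7240)*(-1)/191 = -40*181/191 = -7240/191 ≈ -37.906)
w = 1264 (w = 4*(288 - 1*(-28)) = 4*(288 + 28) = 4*316 = 1264)
D + w = -7240/191 + 1264 = 234184/191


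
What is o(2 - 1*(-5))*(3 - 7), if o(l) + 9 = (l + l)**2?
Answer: -748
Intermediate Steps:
o(l) = -9 + 4*l**2 (o(l) = -9 + (l + l)**2 = -9 + (2*l)**2 = -9 + 4*l**2)
o(2 - 1*(-5))*(3 - 7) = (-9 + 4*(2 - 1*(-5))**2)*(3 - 7) = (-9 + 4*(2 + 5)**2)*(-4) = (-9 + 4*7**2)*(-4) = (-9 + 4*49)*(-4) = (-9 + 196)*(-4) = 187*(-4) = -748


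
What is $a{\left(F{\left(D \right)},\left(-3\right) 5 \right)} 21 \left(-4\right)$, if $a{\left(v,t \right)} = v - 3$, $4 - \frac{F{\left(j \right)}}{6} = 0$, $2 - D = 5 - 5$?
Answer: $-1764$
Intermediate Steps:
$D = 2$ ($D = 2 - \left(5 - 5\right) = 2 - 0 = 2 + 0 = 2$)
$F{\left(j \right)} = 24$ ($F{\left(j \right)} = 24 - 0 = 24 + 0 = 24$)
$a{\left(v,t \right)} = -3 + v$
$a{\left(F{\left(D \right)},\left(-3\right) 5 \right)} 21 \left(-4\right) = \left(-3 + 24\right) 21 \left(-4\right) = 21 \cdot 21 \left(-4\right) = 441 \left(-4\right) = -1764$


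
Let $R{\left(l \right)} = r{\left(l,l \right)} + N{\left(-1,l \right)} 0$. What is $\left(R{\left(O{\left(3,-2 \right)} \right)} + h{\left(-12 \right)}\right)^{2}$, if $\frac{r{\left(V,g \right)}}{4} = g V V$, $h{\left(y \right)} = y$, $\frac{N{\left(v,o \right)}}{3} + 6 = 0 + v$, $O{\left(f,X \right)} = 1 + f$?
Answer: $59536$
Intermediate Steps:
$N{\left(v,o \right)} = -18 + 3 v$ ($N{\left(v,o \right)} = -18 + 3 \left(0 + v\right) = -18 + 3 v$)
$r{\left(V,g \right)} = 4 g V^{2}$ ($r{\left(V,g \right)} = 4 g V V = 4 V g V = 4 g V^{2}$)
$R{\left(l \right)} = 4 l^{3}$ ($R{\left(l \right)} = 4 l l^{2} + \left(-18 + 3 \left(-1\right)\right) 0 = 4 l^{3} + \left(-18 - 3\right) 0 = 4 l^{3} - 0 = 4 l^{3} + 0 = 4 l^{3}$)
$\left(R{\left(O{\left(3,-2 \right)} \right)} + h{\left(-12 \right)}\right)^{2} = \left(4 \left(1 + 3\right)^{3} - 12\right)^{2} = \left(4 \cdot 4^{3} - 12\right)^{2} = \left(4 \cdot 64 - 12\right)^{2} = \left(256 - 12\right)^{2} = 244^{2} = 59536$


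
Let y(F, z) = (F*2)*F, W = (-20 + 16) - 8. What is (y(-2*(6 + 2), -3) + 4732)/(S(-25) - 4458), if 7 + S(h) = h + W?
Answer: -2622/2251 ≈ -1.1648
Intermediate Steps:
W = -12 (W = -4 - 8 = -12)
y(F, z) = 2*F² (y(F, z) = (2*F)*F = 2*F²)
S(h) = -19 + h (S(h) = -7 + (h - 12) = -7 + (-12 + h) = -19 + h)
(y(-2*(6 + 2), -3) + 4732)/(S(-25) - 4458) = (2*(-2*(6 + 2))² + 4732)/((-19 - 25) - 4458) = (2*(-2*8)² + 4732)/(-44 - 4458) = (2*(-16)² + 4732)/(-4502) = (2*256 + 4732)*(-1/4502) = (512 + 4732)*(-1/4502) = 5244*(-1/4502) = -2622/2251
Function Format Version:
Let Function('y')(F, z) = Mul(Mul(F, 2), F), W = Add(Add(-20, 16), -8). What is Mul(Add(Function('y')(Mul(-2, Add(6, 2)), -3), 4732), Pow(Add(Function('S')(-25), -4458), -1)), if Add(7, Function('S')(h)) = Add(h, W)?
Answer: Rational(-2622, 2251) ≈ -1.1648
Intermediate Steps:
W = -12 (W = Add(-4, -8) = -12)
Function('y')(F, z) = Mul(2, Pow(F, 2)) (Function('y')(F, z) = Mul(Mul(2, F), F) = Mul(2, Pow(F, 2)))
Function('S')(h) = Add(-19, h) (Function('S')(h) = Add(-7, Add(h, -12)) = Add(-7, Add(-12, h)) = Add(-19, h))
Mul(Add(Function('y')(Mul(-2, Add(6, 2)), -3), 4732), Pow(Add(Function('S')(-25), -4458), -1)) = Mul(Add(Mul(2, Pow(Mul(-2, Add(6, 2)), 2)), 4732), Pow(Add(Add(-19, -25), -4458), -1)) = Mul(Add(Mul(2, Pow(Mul(-2, 8), 2)), 4732), Pow(Add(-44, -4458), -1)) = Mul(Add(Mul(2, Pow(-16, 2)), 4732), Pow(-4502, -1)) = Mul(Add(Mul(2, 256), 4732), Rational(-1, 4502)) = Mul(Add(512, 4732), Rational(-1, 4502)) = Mul(5244, Rational(-1, 4502)) = Rational(-2622, 2251)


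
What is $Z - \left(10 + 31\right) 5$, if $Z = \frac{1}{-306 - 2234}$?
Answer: $- \frac{520701}{2540} \approx -205.0$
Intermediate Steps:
$Z = - \frac{1}{2540}$ ($Z = \frac{1}{-2540} = - \frac{1}{2540} \approx -0.0003937$)
$Z - \left(10 + 31\right) 5 = - \frac{1}{2540} - \left(10 + 31\right) 5 = - \frac{1}{2540} - 41 \cdot 5 = - \frac{1}{2540} - 205 = - \frac{520701}{2540}$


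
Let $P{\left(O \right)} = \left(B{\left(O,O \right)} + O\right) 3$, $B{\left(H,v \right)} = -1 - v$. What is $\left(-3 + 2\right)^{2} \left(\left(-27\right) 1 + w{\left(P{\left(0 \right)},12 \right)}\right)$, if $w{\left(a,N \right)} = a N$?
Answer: $-63$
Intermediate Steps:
$P{\left(O \right)} = -3$ ($P{\left(O \right)} = \left(\left(-1 - O\right) + O\right) 3 = \left(-1\right) 3 = -3$)
$w{\left(a,N \right)} = N a$
$\left(-3 + 2\right)^{2} \left(\left(-27\right) 1 + w{\left(P{\left(0 \right)},12 \right)}\right) = \left(-3 + 2\right)^{2} \left(\left(-27\right) 1 + 12 \left(-3\right)\right) = \left(-1\right)^{2} \left(-27 - 36\right) = 1 \left(-63\right) = -63$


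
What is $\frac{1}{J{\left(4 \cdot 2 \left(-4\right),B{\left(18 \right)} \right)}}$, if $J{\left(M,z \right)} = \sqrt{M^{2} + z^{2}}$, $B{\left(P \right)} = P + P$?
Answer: $\frac{\sqrt{145}}{580} \approx 0.020761$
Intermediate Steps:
$B{\left(P \right)} = 2 P$
$\frac{1}{J{\left(4 \cdot 2 \left(-4\right),B{\left(18 \right)} \right)}} = \frac{1}{\sqrt{\left(4 \cdot 2 \left(-4\right)\right)^{2} + \left(2 \cdot 18\right)^{2}}} = \frac{1}{\sqrt{\left(8 \left(-4\right)\right)^{2} + 36^{2}}} = \frac{1}{\sqrt{\left(-32\right)^{2} + 1296}} = \frac{1}{\sqrt{1024 + 1296}} = \frac{1}{\sqrt{2320}} = \frac{1}{4 \sqrt{145}} = \frac{\sqrt{145}}{580}$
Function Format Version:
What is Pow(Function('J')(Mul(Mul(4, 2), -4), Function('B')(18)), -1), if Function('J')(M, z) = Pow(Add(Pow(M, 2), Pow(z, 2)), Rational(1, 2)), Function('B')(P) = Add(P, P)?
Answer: Mul(Rational(1, 580), Pow(145, Rational(1, 2))) ≈ 0.020761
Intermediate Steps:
Function('B')(P) = Mul(2, P)
Pow(Function('J')(Mul(Mul(4, 2), -4), Function('B')(18)), -1) = Pow(Pow(Add(Pow(Mul(Mul(4, 2), -4), 2), Pow(Mul(2, 18), 2)), Rational(1, 2)), -1) = Pow(Pow(Add(Pow(Mul(8, -4), 2), Pow(36, 2)), Rational(1, 2)), -1) = Pow(Pow(Add(Pow(-32, 2), 1296), Rational(1, 2)), -1) = Pow(Pow(Add(1024, 1296), Rational(1, 2)), -1) = Pow(Pow(2320, Rational(1, 2)), -1) = Pow(Mul(4, Pow(145, Rational(1, 2))), -1) = Mul(Rational(1, 580), Pow(145, Rational(1, 2)))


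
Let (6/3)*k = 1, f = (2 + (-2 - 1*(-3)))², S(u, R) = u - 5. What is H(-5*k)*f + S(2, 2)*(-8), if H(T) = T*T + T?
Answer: 231/4 ≈ 57.750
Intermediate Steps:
S(u, R) = -5 + u
f = 9 (f = (2 + (-2 + 3))² = (2 + 1)² = 3² = 9)
k = ½ (k = (½)*1 = ½ ≈ 0.50000)
H(T) = T + T² (H(T) = T² + T = T + T²)
H(-5*k)*f + S(2, 2)*(-8) = ((-5*½)*(1 - 5*½))*9 + (-5 + 2)*(-8) = -5*(1 - 5/2)/2*9 - 3*(-8) = -5/2*(-3/2)*9 + 24 = (15/4)*9 + 24 = 135/4 + 24 = 231/4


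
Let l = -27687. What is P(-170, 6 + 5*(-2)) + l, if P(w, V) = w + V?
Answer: -27861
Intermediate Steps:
P(w, V) = V + w
P(-170, 6 + 5*(-2)) + l = ((6 + 5*(-2)) - 170) - 27687 = ((6 - 10) - 170) - 27687 = (-4 - 170) - 27687 = -174 - 27687 = -27861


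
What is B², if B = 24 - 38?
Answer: 196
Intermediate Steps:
B = -14
B² = (-14)² = 196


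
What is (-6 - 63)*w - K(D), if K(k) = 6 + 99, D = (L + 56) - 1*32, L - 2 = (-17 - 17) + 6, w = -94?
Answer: 6381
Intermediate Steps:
L = -26 (L = 2 + ((-17 - 17) + 6) = 2 + (-34 + 6) = 2 - 28 = -26)
D = -2 (D = (-26 + 56) - 1*32 = 30 - 32 = -2)
K(k) = 105
(-6 - 63)*w - K(D) = (-6 - 63)*(-94) - 1*105 = -69*(-94) - 105 = 6486 - 105 = 6381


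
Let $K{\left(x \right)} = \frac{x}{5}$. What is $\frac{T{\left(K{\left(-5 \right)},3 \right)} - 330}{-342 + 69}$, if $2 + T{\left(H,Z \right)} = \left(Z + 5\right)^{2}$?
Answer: $\frac{268}{273} \approx 0.98168$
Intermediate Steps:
$K{\left(x \right)} = \frac{x}{5}$ ($K{\left(x \right)} = x \frac{1}{5} = \frac{x}{5}$)
$T{\left(H,Z \right)} = -2 + \left(5 + Z\right)^{2}$ ($T{\left(H,Z \right)} = -2 + \left(Z + 5\right)^{2} = -2 + \left(5 + Z\right)^{2}$)
$\frac{T{\left(K{\left(-5 \right)},3 \right)} - 330}{-342 + 69} = \frac{\left(-2 + \left(5 + 3\right)^{2}\right) - 330}{-342 + 69} = \frac{\left(-2 + 8^{2}\right) - 330}{-273} = \left(\left(-2 + 64\right) - 330\right) \left(- \frac{1}{273}\right) = \left(62 - 330\right) \left(- \frac{1}{273}\right) = \left(-268\right) \left(- \frac{1}{273}\right) = \frac{268}{273}$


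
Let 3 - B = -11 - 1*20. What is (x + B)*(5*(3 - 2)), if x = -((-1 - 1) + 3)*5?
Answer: 145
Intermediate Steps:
B = 34 (B = 3 - (-11 - 1*20) = 3 - (-11 - 20) = 3 - 1*(-31) = 3 + 31 = 34)
x = -5 (x = -(-2 + 3)*5 = -1*1*5 = -1*5 = -5)
(x + B)*(5*(3 - 2)) = (-5 + 34)*(5*(3 - 2)) = 29*(5*1) = 29*5 = 145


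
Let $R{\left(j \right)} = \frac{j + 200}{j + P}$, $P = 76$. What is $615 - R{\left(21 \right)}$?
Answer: $\frac{59434}{97} \approx 612.72$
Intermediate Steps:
$R{\left(j \right)} = \frac{200 + j}{76 + j}$ ($R{\left(j \right)} = \frac{j + 200}{j + 76} = \frac{200 + j}{76 + j}$)
$615 - R{\left(21 \right)} = 615 - \frac{200 + 21}{76 + 21} = 615 - \frac{1}{97} \cdot 221 = 615 - \frac{221}{97} = \frac{59434}{97}$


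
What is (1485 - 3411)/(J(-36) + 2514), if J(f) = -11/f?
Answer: -69336/90515 ≈ -0.76602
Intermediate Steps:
(1485 - 3411)/(J(-36) + 2514) = (1485 - 3411)/(-11/(-36) + 2514) = -1926/(-11*(-1/36) + 2514) = -1926/(11/36 + 2514) = -1926/90515/36 = -1926*36/90515 = -69336/90515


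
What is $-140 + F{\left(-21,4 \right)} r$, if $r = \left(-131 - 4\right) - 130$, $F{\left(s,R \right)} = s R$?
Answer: $22120$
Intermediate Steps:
$F{\left(s,R \right)} = R s$
$r = -265$ ($r = -135 - 130 = -265$)
$-140 + F{\left(-21,4 \right)} r = -140 + 4 \left(-21\right) \left(-265\right) = -140 - -22260 = -140 + 22260 = 22120$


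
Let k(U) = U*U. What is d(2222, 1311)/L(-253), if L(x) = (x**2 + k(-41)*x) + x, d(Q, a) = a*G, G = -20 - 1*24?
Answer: 228/1429 ≈ 0.15955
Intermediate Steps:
G = -44 (G = -20 - 24 = -44)
k(U) = U**2
d(Q, a) = -44*a (d(Q, a) = a*(-44) = -44*a)
L(x) = x**2 + 1682*x (L(x) = (x**2 + (-41)**2*x) + x = (x**2 + 1681*x) + x = x**2 + 1682*x)
d(2222, 1311)/L(-253) = (-44*1311)/((-253*(1682 - 253))) = -57684/((-253*1429)) = -57684/(-361537) = -57684*(-1/361537) = 228/1429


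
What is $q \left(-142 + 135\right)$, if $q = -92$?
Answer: $644$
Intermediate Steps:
$q \left(-142 + 135\right) = - 92 \left(-142 + 135\right) = \left(-92\right) \left(-7\right) = 644$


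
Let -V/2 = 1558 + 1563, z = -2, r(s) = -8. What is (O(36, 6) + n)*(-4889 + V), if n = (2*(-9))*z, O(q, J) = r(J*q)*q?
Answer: 2805012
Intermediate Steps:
O(q, J) = -8*q
V = -6242 (V = -2*(1558 + 1563) = -2*3121 = -6242)
n = 36 (n = (2*(-9))*(-2) = -18*(-2) = 36)
(O(36, 6) + n)*(-4889 + V) = (-8*36 + 36)*(-4889 - 6242) = (-288 + 36)*(-11131) = -252*(-11131) = 2805012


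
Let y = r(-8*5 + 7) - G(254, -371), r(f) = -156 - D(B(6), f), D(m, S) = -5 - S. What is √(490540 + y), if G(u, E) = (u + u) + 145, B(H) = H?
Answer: √489703 ≈ 699.79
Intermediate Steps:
G(u, E) = 145 + 2*u (G(u, E) = 2*u + 145 = 145 + 2*u)
r(f) = -151 + f (r(f) = -156 - (-5 - f) = -156 + (5 + f) = -151 + f)
y = -837 (y = (-151 + (-8*5 + 7)) - (145 + 2*254) = (-151 + (-40 + 7)) - (145 + 508) = (-151 - 33) - 1*653 = -184 - 653 = -837)
√(490540 + y) = √(490540 - 837) = √489703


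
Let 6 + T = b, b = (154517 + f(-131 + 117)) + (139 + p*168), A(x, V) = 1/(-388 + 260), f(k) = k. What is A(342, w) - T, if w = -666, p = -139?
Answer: -16804353/128 ≈ -1.3128e+5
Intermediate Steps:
A(x, V) = -1/128 (A(x, V) = 1/(-128) = -1/128)
b = 131290 (b = (154517 + (-131 + 117)) + (139 - 139*168) = (154517 - 14) + (139 - 23352) = 154503 - 23213 = 131290)
T = 131284 (T = -6 + 131290 = 131284)
A(342, w) - T = -1/128 - 1*131284 = -1/128 - 131284 = -16804353/128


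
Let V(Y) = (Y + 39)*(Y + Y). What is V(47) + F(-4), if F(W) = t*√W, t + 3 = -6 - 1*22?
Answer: 8084 - 62*I ≈ 8084.0 - 62.0*I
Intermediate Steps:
V(Y) = 2*Y*(39 + Y) (V(Y) = (39 + Y)*(2*Y) = 2*Y*(39 + Y))
t = -31 (t = -3 + (-6 - 1*22) = -3 + (-6 - 22) = -3 - 28 = -31)
F(W) = -31*√W
V(47) + F(-4) = 2*47*(39 + 47) - 62*I = 2*47*86 - 62*I = 8084 - 62*I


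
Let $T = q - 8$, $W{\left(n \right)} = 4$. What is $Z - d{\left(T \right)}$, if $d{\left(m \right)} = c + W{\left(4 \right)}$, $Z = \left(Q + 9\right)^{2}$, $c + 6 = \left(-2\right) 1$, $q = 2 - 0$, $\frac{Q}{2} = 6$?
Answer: $445$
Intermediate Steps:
$Q = 12$ ($Q = 2 \cdot 6 = 12$)
$q = 2$ ($q = 2 + 0 = 2$)
$c = -8$ ($c = -6 - 2 = -8$)
$T = -6$ ($T = 2 - 8 = -6$)
$Z = 441$ ($Z = \left(12 + 9\right)^{2} = 21^{2} = 441$)
$d{\left(m \right)} = -4$ ($d{\left(m \right)} = -8 + 4 = -4$)
$Z - d{\left(T \right)} = 441 - -4 = 441 + 4 = 445$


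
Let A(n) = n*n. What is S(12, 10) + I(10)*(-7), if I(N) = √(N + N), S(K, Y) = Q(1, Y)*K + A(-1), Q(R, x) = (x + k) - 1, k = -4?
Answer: 61 - 14*√5 ≈ 29.695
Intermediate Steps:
Q(R, x) = -5 + x (Q(R, x) = (x - 4) - 1 = (-4 + x) - 1 = -5 + x)
A(n) = n²
S(K, Y) = 1 + K*(-5 + Y) (S(K, Y) = (-5 + Y)*K + (-1)² = K*(-5 + Y) + 1 = 1 + K*(-5 + Y))
I(N) = √2*√N (I(N) = √(2*N) = √2*√N)
S(12, 10) + I(10)*(-7) = (1 + 12*(-5 + 10)) + (√2*√10)*(-7) = (1 + 12*5) + (2*√5)*(-7) = (1 + 60) - 14*√5 = 61 - 14*√5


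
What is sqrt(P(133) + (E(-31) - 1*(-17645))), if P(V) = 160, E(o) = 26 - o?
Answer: sqrt(17862) ≈ 133.65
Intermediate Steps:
sqrt(P(133) + (E(-31) - 1*(-17645))) = sqrt(160 + ((26 - 1*(-31)) - 1*(-17645))) = sqrt(160 + ((26 + 31) + 17645)) = sqrt(160 + (57 + 17645)) = sqrt(160 + 17702) = sqrt(17862)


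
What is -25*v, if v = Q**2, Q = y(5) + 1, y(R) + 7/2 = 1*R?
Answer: -625/4 ≈ -156.25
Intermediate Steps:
y(R) = -7/2 + R (y(R) = -7/2 + 1*R = -7/2 + R)
Q = 5/2 (Q = (-7/2 + 5) + 1 = 3/2 + 1 = 5/2 ≈ 2.5000)
v = 25/4 (v = (5/2)**2 = 25/4 ≈ 6.2500)
-25*v = -25*25/4 = -625/4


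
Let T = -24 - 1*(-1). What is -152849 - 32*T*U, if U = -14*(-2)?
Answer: -132241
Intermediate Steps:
T = -23 (T = -24 + 1 = -23)
U = 28
-152849 - 32*T*U = -152849 - 32*(-23)*28 = -152849 - (-736)*28 = -152849 - 1*(-20608) = -152849 + 20608 = -132241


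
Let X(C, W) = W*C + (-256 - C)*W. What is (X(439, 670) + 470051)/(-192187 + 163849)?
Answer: -298531/28338 ≈ -10.535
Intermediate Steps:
X(C, W) = C*W + W*(-256 - C)
(X(439, 670) + 470051)/(-192187 + 163849) = (-256*670 + 470051)/(-192187 + 163849) = (-171520 + 470051)/(-28338) = 298531*(-1/28338) = -298531/28338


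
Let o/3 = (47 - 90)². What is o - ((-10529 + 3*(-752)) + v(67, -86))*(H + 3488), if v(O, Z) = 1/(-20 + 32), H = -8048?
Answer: -58293673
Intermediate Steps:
v(O, Z) = 1/12
o = 5547 (o = 3*(47 - 90)² = 3*(-43)² = 3*1849 = 5547)
o - ((-10529 + 3*(-752)) + v(67, -86))*(H + 3488) = 5547 - ((-10529 + 3*(-752)) + 1/12)*(-8048 + 3488) = 5547 - ((-10529 - 2256) + 1/12)*(-4560) = 5547 - (-12785 + 1/12)*(-4560) = 5547 - (-153419)*(-4560)/12 = 5547 - 1*58299220 = 5547 - 58299220 = -58293673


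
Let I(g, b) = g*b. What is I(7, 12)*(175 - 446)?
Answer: -22764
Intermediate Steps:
I(g, b) = b*g
I(7, 12)*(175 - 446) = (12*7)*(175 - 446) = 84*(-271) = -22764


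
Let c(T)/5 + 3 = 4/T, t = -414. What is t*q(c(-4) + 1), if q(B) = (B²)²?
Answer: -53952894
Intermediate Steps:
c(T) = -15 + 20/T (c(T) = -15 + 5*(4/T) = -15 + 20/T)
q(B) = B⁴
t*q(c(-4) + 1) = -414*((-15 + 20/(-4)) + 1)⁴ = -414*((-15 + 20*(-¼)) + 1)⁴ = -414*((-15 - 5) + 1)⁴ = -414*(-20 + 1)⁴ = -414*(-19)⁴ = -414*130321 = -53952894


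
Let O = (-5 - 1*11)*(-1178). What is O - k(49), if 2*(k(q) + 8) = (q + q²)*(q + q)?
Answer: -101194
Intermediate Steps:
O = 18848 (O = (-5 - 11)*(-1178) = -16*(-1178) = 18848)
k(q) = -8 + q*(q + q²) (k(q) = -8 + ((q + q²)*(q + q))/2 = -8 + ((q + q²)*(2*q))/2 = -8 + (2*q*(q + q²))/2 = -8 + q*(q + q²))
O - k(49) = 18848 - (-8 + 49² + 49³) = 18848 - (-8 + 2401 + 117649) = 18848 - 1*120042 = 18848 - 120042 = -101194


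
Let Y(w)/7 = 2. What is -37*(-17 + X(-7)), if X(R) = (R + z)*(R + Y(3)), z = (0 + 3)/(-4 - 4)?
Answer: 20313/8 ≈ 2539.1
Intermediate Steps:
Y(w) = 14 (Y(w) = 7*2 = 14)
z = -3/8 (z = 3/(-8) = 3*(-1/8) = -3/8 ≈ -0.37500)
X(R) = (14 + R)*(-3/8 + R) (X(R) = (R - 3/8)*(R + 14) = (-3/8 + R)*(14 + R) = (14 + R)*(-3/8 + R))
-37*(-17 + X(-7)) = -37*(-17 + (-21/4 + (-7)**2 + (109/8)*(-7))) = -37*(-17 + (-21/4 + 49 - 763/8)) = -37*(-17 - 413/8) = -37*(-549/8) = 20313/8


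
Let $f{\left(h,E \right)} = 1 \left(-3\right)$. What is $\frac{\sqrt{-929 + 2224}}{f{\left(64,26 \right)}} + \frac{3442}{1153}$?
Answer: $\frac{3442}{1153} - \frac{\sqrt{1295}}{3} \approx -9.0101$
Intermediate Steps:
$f{\left(h,E \right)} = -3$
$\frac{\sqrt{-929 + 2224}}{f{\left(64,26 \right)}} + \frac{3442}{1153} = \frac{\sqrt{-929 + 2224}}{-3} + \frac{3442}{1153} = \sqrt{1295} \left(- \frac{1}{3}\right) + 3442 \cdot \frac{1}{1153} = - \frac{\sqrt{1295}}{3} + \frac{3442}{1153} = \frac{3442}{1153} - \frac{\sqrt{1295}}{3}$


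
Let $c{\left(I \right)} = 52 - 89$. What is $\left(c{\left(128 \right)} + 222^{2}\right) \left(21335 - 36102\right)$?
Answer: $-727230449$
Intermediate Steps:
$c{\left(I \right)} = -37$ ($c{\left(I \right)} = 52 - 89 = -37$)
$\left(c{\left(128 \right)} + 222^{2}\right) \left(21335 - 36102\right) = \left(-37 + 222^{2}\right) \left(21335 - 36102\right) = \left(-37 + 49284\right) \left(-14767\right) = 49247 \left(-14767\right) = -727230449$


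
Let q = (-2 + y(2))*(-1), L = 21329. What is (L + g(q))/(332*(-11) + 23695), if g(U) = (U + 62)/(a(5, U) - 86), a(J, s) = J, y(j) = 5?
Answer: 1727590/1623483 ≈ 1.0641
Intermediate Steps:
q = -3 (q = (-2 + 5)*(-1) = 3*(-1) = -3)
g(U) = -62/81 - U/81 (g(U) = (U + 62)/(5 - 86) = (62 + U)/(-81) = (62 + U)*(-1/81) = -62/81 - U/81)
(L + g(q))/(332*(-11) + 23695) = (21329 + (-62/81 - 1/81*(-3)))/(332*(-11) + 23695) = (21329 + (-62/81 + 1/27))/(-3652 + 23695) = (21329 - 59/81)/20043 = (1727590/81)*(1/20043) = 1727590/1623483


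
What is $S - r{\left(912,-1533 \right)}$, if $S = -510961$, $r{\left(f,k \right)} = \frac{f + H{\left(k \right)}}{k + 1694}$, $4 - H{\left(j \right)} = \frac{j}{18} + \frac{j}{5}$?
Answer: $- \frac{2467980863}{4830} \approx -5.1097 \cdot 10^{5}$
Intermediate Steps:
$H{\left(j \right)} = 4 - \frac{23 j}{90}$ ($H{\left(j \right)} = 4 - \left(\frac{j}{18} + \frac{j}{5}\right) = 4 - \frac{23 j}{90}$)
$r{\left(f,k \right)} = \frac{4 + f - \frac{23 k}{90}}{1694 + k}$ ($r{\left(f,k \right)} = \frac{f - \left(-4 + \frac{23 k}{90}\right)}{k + 1694} = \frac{4 + f - \frac{23 k}{90}}{1694 + k}$)
$S - r{\left(912,-1533 \right)} = -510961 - \frac{4 + 912 - - \frac{11753}{30}}{1694 - 1533} = -510961 - \frac{4 + 912 + \frac{11753}{30}}{161} = -510961 - \frac{1}{161} \cdot \frac{39233}{30} = -510961 - \frac{39233}{4830} = - \frac{2467980863}{4830}$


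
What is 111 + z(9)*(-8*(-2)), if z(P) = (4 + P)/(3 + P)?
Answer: 385/3 ≈ 128.33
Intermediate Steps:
z(P) = (4 + P)/(3 + P)
111 + z(9)*(-8*(-2)) = 111 + ((4 + 9)/(3 + 9))*(-8*(-2)) = 111 + (13/12)*16 = 111 + 52/3 = 385/3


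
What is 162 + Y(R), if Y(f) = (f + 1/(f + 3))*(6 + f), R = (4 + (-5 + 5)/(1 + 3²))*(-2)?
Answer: 892/5 ≈ 178.40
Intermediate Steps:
R = -8 (R = (4 + 0/(1 + 9))*(-2) = (4 + 0/10)*(-2) = (4 + 0*(⅒))*(-2) = (4 + 0)*(-2) = 4*(-2) = -8)
Y(f) = (6 + f)*(f + 1/(3 + f)) (Y(f) = (f + 1/(3 + f))*(6 + f) = (6 + f)*(f + 1/(3 + f)))
162 + Y(R) = 162 + (6 + (-8)³ + 9*(-8)² + 19*(-8))/(3 - 8) = 162 + (6 - 512 + 9*64 - 152)/(-5) = 162 - (6 - 512 + 576 - 152)/5 = 162 - ⅕*(-82) = 162 + 82/5 = 892/5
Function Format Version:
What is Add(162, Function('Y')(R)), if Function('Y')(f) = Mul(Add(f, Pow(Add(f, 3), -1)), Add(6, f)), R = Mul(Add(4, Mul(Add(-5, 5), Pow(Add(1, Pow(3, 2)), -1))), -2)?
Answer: Rational(892, 5) ≈ 178.40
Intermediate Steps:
R = -8 (R = Mul(Add(4, Mul(0, Pow(Add(1, 9), -1))), -2) = Mul(Add(4, Mul(0, Pow(10, -1))), -2) = Mul(Add(4, Mul(0, Rational(1, 10))), -2) = Mul(Add(4, 0), -2) = Mul(4, -2) = -8)
Function('Y')(f) = Mul(Add(6, f), Add(f, Pow(Add(3, f), -1))) (Function('Y')(f) = Mul(Add(f, Pow(Add(3, f), -1)), Add(6, f)) = Mul(Add(6, f), Add(f, Pow(Add(3, f), -1))))
Add(162, Function('Y')(R)) = Add(162, Mul(Pow(Add(3, -8), -1), Add(6, Pow(-8, 3), Mul(9, Pow(-8, 2)), Mul(19, -8)))) = Add(162, Mul(Pow(-5, -1), Add(6, -512, Mul(9, 64), -152))) = Add(162, Mul(Rational(-1, 5), Add(6, -512, 576, -152))) = Add(162, Mul(Rational(-1, 5), -82)) = Add(162, Rational(82, 5)) = Rational(892, 5)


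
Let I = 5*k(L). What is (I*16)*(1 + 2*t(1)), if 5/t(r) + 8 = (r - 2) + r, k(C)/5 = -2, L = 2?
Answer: 200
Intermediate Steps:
k(C) = -10 (k(C) = 5*(-2) = -10)
t(r) = 5/(-10 + 2*r) (t(r) = 5/(-8 + ((r - 2) + r)) = 5/(-8 + ((-2 + r) + r)) = 5/(-8 + (-2 + 2*r)) = 5/(-10 + 2*r))
I = -50 (I = 5*(-10) = -50)
(I*16)*(1 + 2*t(1)) = (-50*16)*(1 + 2*(5/(2*(-5 + 1)))) = -800*(1 + 2*((5/2)/(-4))) = -800*(1 + 2*((5/2)*(-1/4))) = -800*(1 + 2*(-5/8)) = -800*(1 - 5/4) = -800*(-1/4) = 200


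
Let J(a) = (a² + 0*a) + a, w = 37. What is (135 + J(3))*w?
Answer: 5439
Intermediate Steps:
J(a) = a + a² (J(a) = (a² + 0) + a = a² + a = a + a²)
(135 + J(3))*w = (135 + 3*(1 + 3))*37 = (135 + 3*4)*37 = (135 + 12)*37 = 147*37 = 5439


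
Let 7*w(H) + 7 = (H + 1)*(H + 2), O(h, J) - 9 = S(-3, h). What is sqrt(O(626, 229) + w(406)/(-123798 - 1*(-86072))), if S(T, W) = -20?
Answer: I*sqrt(4798715278)/20314 ≈ 3.4101*I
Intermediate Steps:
O(h, J) = -11 (O(h, J) = 9 - 20 = -11)
w(H) = -1 + (1 + H)*(2 + H)/7 (w(H) = -1 + ((H + 1)*(H + 2))/7 = -1 + ((1 + H)*(2 + H))/7 = -1 + (1 + H)*(2 + H)/7)
sqrt(O(626, 229) + w(406)/(-123798 - 1*(-86072))) = sqrt(-11 + (-5/7 + (1/7)*406**2 + (3/7)*406)/(-123798 - 1*(-86072))) = sqrt(-11 + (-5/7 + (1/7)*164836 + 174)/(-123798 + 86072)) = sqrt(-11 + (-5/7 + 23548 + 174)/(-37726)) = sqrt(-11 + (166049/7)*(-1/37726)) = sqrt(-11 - 12773/20314) = sqrt(-236227/20314) = I*sqrt(4798715278)/20314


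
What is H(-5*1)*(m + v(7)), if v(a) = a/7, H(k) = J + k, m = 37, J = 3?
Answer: -76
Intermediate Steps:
H(k) = 3 + k
v(a) = a/7 (v(a) = a*(1/7) = a/7)
H(-5*1)*(m + v(7)) = (3 - 5*1)*(37 + (1/7)*7) = (3 - 5)*(37 + 1) = -2*38 = -76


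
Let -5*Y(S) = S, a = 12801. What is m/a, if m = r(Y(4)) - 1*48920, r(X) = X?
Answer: -244604/64005 ≈ -3.8216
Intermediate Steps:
Y(S) = -S/5
m = -244604/5 (m = -⅕*4 - 1*48920 = -⅘ - 48920 = -244604/5 ≈ -48921.)
m/a = -244604/5/12801 = -244604/5*1/12801 = -244604/64005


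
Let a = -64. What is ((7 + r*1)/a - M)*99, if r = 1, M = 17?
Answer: -13563/8 ≈ -1695.4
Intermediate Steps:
((7 + r*1)/a - M)*99 = ((7 + 1*1)/(-64) - 1*17)*99 = ((7 + 1)*(-1/64) - 17)*99 = (8*(-1/64) - 17)*99 = (-⅛ - 17)*99 = -137/8*99 = -13563/8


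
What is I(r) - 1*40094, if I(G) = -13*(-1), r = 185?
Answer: -40081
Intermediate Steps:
I(G) = 13
I(r) - 1*40094 = 13 - 1*40094 = 13 - 40094 = -40081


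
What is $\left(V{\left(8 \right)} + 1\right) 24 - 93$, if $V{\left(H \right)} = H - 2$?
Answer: $75$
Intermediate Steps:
$V{\left(H \right)} = -2 + H$ ($V{\left(H \right)} = H - 2 = -2 + H$)
$\left(V{\left(8 \right)} + 1\right) 24 - 93 = \left(\left(-2 + 8\right) + 1\right) 24 - 93 = \left(6 + 1\right) 24 - 93 = 7 \cdot 24 - 93 = 168 - 93 = 75$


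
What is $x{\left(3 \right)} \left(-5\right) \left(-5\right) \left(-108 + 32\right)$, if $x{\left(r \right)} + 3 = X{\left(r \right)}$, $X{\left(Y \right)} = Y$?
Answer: $0$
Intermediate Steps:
$x{\left(r \right)} = -3 + r$
$x{\left(3 \right)} \left(-5\right) \left(-5\right) \left(-108 + 32\right) = \left(-3 + 3\right) \left(-5\right) \left(-5\right) \left(-108 + 32\right) = 0 \left(-5\right) \left(-5\right) \left(-76\right) = 0 \left(-5\right) \left(-76\right) = 0 \left(-76\right) = 0$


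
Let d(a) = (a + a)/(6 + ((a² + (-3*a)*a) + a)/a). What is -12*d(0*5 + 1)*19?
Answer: -456/5 ≈ -91.200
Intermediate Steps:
d(a) = 2*a/(6 + (a - 2*a²)/a) (d(a) = (2*a)/(6 + ((a² - 3*a²) + a)/a) = (2*a)/(6 + (-2*a² + a)/a) = (2*a)/(6 + (a - 2*a²)/a) = 2*a/(6 + (a - 2*a²)/a))
-12*d(0*5 + 1)*19 = -(-24)*(0*5 + 1)/(-7 + 2*(0*5 + 1))*19 = -(-24)*(0 + 1)/(-7 + 2*(0 + 1))*19 = -(-24)/(-7 + 2*1)*19 = -(-24)/(-7 + 2)*19 = -(-24)/(-5)*19 = -(-24)*(-1)/5*19 = -12*⅖*19 = -24/5*19 = -456/5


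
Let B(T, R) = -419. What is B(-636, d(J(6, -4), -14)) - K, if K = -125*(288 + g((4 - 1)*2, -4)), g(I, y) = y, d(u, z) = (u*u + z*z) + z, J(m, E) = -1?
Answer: 35081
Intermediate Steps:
d(u, z) = z + u**2 + z**2 (d(u, z) = (u**2 + z**2) + z = z + u**2 + z**2)
K = -35500 (K = -125*(288 - 4) = -125*284 = -35500)
B(-636, d(J(6, -4), -14)) - K = -419 - 1*(-35500) = -419 + 35500 = 35081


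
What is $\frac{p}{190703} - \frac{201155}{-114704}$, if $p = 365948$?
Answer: $\frac{80336561357}{21874396912} \approx 3.6726$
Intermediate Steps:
$\frac{p}{190703} - \frac{201155}{-114704} = \frac{365948}{190703} - \frac{201155}{-114704} = 365948 \cdot \frac{1}{190703} - - \frac{201155}{114704} = \frac{365948}{190703} + \frac{201155}{114704} = \frac{80336561357}{21874396912}$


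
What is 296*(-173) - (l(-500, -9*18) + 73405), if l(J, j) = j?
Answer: -124451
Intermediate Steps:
296*(-173) - (l(-500, -9*18) + 73405) = 296*(-173) - (-9*18 + 73405) = -51208 - (-162 + 73405) = -51208 - 1*73243 = -51208 - 73243 = -124451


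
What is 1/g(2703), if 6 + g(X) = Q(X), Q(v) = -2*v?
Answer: -1/5412 ≈ -0.00018477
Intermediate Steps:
g(X) = -6 - 2*X
1/g(2703) = 1/(-6 - 2*2703) = 1/(-6 - 5406) = 1/(-5412) = -1/5412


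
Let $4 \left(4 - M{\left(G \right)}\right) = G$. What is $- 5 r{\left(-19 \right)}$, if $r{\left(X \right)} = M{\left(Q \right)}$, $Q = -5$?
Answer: $- \frac{105}{4} \approx -26.25$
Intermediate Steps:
$M{\left(G \right)} = 4 - \frac{G}{4}$
$r{\left(X \right)} = \frac{21}{4}$ ($r{\left(X \right)} = 4 - - \frac{5}{4} = 4 + \frac{5}{4} = \frac{21}{4}$)
$- 5 r{\left(-19 \right)} = \left(-5\right) \frac{21}{4} = - \frac{105}{4}$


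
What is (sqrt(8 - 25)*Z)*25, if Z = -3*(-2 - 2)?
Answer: 300*I*sqrt(17) ≈ 1236.9*I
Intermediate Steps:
Z = 12 (Z = -3*(-4) = 12)
(sqrt(8 - 25)*Z)*25 = (sqrt(8 - 25)*12)*25 = (sqrt(-17)*12)*25 = ((I*sqrt(17))*12)*25 = (12*I*sqrt(17))*25 = 300*I*sqrt(17)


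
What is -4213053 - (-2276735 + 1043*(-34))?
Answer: -1900856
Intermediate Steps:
-4213053 - (-2276735 + 1043*(-34)) = -4213053 - (-2276735 - 35462) = -4213053 - 1*(-2312197) = -4213053 + 2312197 = -1900856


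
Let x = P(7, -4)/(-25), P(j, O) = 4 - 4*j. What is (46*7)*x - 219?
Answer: 2253/25 ≈ 90.120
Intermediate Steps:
x = 24/25 (x = (4 - 4*7)/(-25) = (4 - 28)*(-1/25) = -24*(-1/25) = 24/25 ≈ 0.96000)
(46*7)*x - 219 = (46*7)*(24/25) - 219 = 322*(24/25) - 219 = 7728/25 - 219 = 2253/25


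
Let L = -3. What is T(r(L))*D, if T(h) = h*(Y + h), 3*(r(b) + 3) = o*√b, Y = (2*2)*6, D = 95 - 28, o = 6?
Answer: -5025 + 2412*I*√3 ≈ -5025.0 + 4177.7*I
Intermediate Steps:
D = 67
Y = 24 (Y = 4*6 = 24)
r(b) = -3 + 2*√b (r(b) = -3 + (6*√b)/3 = -3 + 2*√b)
T(h) = h*(24 + h)
T(r(L))*D = ((-3 + 2*√(-3))*(24 + (-3 + 2*√(-3))))*67 = ((-3 + 2*(I*√3))*(24 + (-3 + 2*(I*√3))))*67 = ((-3 + 2*I*√3)*(24 + (-3 + 2*I*√3)))*67 = ((-3 + 2*I*√3)*(21 + 2*I*√3))*67 = 67*(-3 + 2*I*√3)*(21 + 2*I*√3)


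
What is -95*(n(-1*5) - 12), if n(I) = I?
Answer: 1615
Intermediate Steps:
-95*(n(-1*5) - 12) = -95*(-1*5 - 12) = -95*(-5 - 12) = -95*(-17) = 1615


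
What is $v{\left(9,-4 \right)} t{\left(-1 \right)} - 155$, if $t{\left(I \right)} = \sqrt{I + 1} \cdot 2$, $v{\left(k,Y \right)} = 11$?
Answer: $-155$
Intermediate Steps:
$t{\left(I \right)} = 2 \sqrt{1 + I}$ ($t{\left(I \right)} = \sqrt{1 + I} 2 = 2 \sqrt{1 + I}$)
$v{\left(9,-4 \right)} t{\left(-1 \right)} - 155 = 11 \cdot 2 \sqrt{1 - 1} - 155 = 11 \cdot 2 \sqrt{0} - 155 = 11 \cdot 2 \cdot 0 - 155 = 11 \cdot 0 - 155 = 0 - 155 = -155$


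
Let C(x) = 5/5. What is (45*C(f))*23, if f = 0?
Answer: 1035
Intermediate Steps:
C(x) = 1 (C(x) = 5*(⅕) = 1)
(45*C(f))*23 = (45*1)*23 = 45*23 = 1035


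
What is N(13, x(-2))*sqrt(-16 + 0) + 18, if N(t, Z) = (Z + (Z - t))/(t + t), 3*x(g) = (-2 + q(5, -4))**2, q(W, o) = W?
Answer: 18 - 14*I/13 ≈ 18.0 - 1.0769*I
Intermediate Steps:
x(g) = 3 (x(g) = (-2 + 5)**2/3 = (1/3)*3**2 = (1/3)*9 = 3)
N(t, Z) = (-t + 2*Z)/(2*t) (N(t, Z) = (-t + 2*Z)/((2*t)) = (-t + 2*Z)*(1/(2*t)) = (-t + 2*Z)/(2*t))
N(13, x(-2))*sqrt(-16 + 0) + 18 = ((3 - 1/2*13)/13)*sqrt(-16 + 0) + 18 = ((3 - 13/2)/13)*sqrt(-16) + 18 = ((1/13)*(-7/2))*(4*I) + 18 = -14*I/13 + 18 = 18 - 14*I/13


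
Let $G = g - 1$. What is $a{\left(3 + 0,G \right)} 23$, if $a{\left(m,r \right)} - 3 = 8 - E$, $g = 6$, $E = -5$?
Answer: $368$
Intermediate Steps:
$G = 5$ ($G = 6 - 1 = 5$)
$a{\left(m,r \right)} = 16$ ($a{\left(m,r \right)} = 3 + \left(8 - -5\right) = 3 + \left(8 + 5\right) = 3 + 13 = 16$)
$a{\left(3 + 0,G \right)} 23 = 16 \cdot 23 = 368$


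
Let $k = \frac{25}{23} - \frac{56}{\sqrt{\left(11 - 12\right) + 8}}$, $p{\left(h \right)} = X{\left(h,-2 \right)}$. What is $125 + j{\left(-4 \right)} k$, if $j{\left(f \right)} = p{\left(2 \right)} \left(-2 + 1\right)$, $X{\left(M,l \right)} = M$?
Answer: $\frac{2825}{23} + 16 \sqrt{7} \approx 165.16$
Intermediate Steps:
$p{\left(h \right)} = h$
$j{\left(f \right)} = -2$ ($j{\left(f \right)} = 2 \left(-2 + 1\right) = 2 \left(-1\right) = -2$)
$k = \frac{25}{23} - 8 \sqrt{7}$ ($k = 25 \cdot \frac{1}{23} - \frac{56}{\sqrt{-1 + 8}} = \frac{25}{23} - \frac{56}{\sqrt{7}} = \frac{25}{23} - 56 \frac{\sqrt{7}}{7} = \frac{25}{23} - 8 \sqrt{7} \approx -20.079$)
$125 + j{\left(-4 \right)} k = 125 - 2 \left(\frac{25}{23} - 8 \sqrt{7}\right) = 125 - \left(\frac{50}{23} - 16 \sqrt{7}\right) = \frac{2825}{23} + 16 \sqrt{7}$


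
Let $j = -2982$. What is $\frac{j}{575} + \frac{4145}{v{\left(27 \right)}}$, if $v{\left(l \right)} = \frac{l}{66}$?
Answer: $\frac{52407412}{5175} \approx 10127.0$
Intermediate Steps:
$v{\left(l \right)} = \frac{l}{66}$ ($v{\left(l \right)} = l \frac{1}{66} = \frac{l}{66}$)
$\frac{j}{575} + \frac{4145}{v{\left(27 \right)}} = - \frac{2982}{575} + \frac{4145}{\frac{1}{66} \cdot 27} = \left(-2982\right) \frac{1}{575} + \frac{4145}{\frac{9}{22}} = - \frac{2982}{575} + 4145 \cdot \frac{22}{9} = - \frac{2982}{575} + \frac{91190}{9} = \frac{52407412}{5175}$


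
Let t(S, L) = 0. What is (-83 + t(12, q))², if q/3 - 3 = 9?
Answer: 6889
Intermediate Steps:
q = 36 (q = 9 + 3*9 = 9 + 27 = 36)
(-83 + t(12, q))² = (-83 + 0)² = (-83)² = 6889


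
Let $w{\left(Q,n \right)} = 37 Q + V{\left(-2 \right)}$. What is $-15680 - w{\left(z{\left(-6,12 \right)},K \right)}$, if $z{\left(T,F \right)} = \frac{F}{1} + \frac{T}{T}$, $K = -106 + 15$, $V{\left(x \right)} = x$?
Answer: $-16159$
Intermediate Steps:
$K = -91$
$z{\left(T,F \right)} = 1 + F$ ($z{\left(T,F \right)} = F 1 + 1 = F + 1 = 1 + F$)
$w{\left(Q,n \right)} = -2 + 37 Q$ ($w{\left(Q,n \right)} = 37 Q - 2 = -2 + 37 Q$)
$-15680 - w{\left(z{\left(-6,12 \right)},K \right)} = -15680 - \left(-2 + 37 \left(1 + 12\right)\right) = -15680 - \left(-2 + 37 \cdot 13\right) = -15680 - \left(-2 + 481\right) = -15680 - 479 = -16159$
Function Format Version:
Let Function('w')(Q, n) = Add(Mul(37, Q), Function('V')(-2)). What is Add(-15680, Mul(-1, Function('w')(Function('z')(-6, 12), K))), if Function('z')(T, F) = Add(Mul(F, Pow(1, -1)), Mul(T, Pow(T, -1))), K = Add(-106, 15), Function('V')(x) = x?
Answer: -16159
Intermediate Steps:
K = -91
Function('z')(T, F) = Add(1, F) (Function('z')(T, F) = Add(Mul(F, 1), 1) = Add(F, 1) = Add(1, F))
Function('w')(Q, n) = Add(-2, Mul(37, Q)) (Function('w')(Q, n) = Add(Mul(37, Q), -2) = Add(-2, Mul(37, Q)))
Add(-15680, Mul(-1, Function('w')(Function('z')(-6, 12), K))) = Add(-15680, Mul(-1, Add(-2, Mul(37, Add(1, 12))))) = Add(-15680, Mul(-1, Add(-2, Mul(37, 13)))) = Add(-15680, Mul(-1, Add(-2, 481))) = Add(-15680, Mul(-1, 479)) = Add(-15680, -479) = -16159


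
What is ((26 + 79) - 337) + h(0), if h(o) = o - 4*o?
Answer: -232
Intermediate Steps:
h(o) = -3*o
((26 + 79) - 337) + h(0) = ((26 + 79) - 337) - 3*0 = (105 - 337) + 0 = -232 + 0 = -232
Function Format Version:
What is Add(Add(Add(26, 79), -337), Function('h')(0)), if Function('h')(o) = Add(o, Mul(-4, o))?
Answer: -232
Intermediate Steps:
Function('h')(o) = Mul(-3, o)
Add(Add(Add(26, 79), -337), Function('h')(0)) = Add(Add(Add(26, 79), -337), Mul(-3, 0)) = Add(Add(105, -337), 0) = Add(-232, 0) = -232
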